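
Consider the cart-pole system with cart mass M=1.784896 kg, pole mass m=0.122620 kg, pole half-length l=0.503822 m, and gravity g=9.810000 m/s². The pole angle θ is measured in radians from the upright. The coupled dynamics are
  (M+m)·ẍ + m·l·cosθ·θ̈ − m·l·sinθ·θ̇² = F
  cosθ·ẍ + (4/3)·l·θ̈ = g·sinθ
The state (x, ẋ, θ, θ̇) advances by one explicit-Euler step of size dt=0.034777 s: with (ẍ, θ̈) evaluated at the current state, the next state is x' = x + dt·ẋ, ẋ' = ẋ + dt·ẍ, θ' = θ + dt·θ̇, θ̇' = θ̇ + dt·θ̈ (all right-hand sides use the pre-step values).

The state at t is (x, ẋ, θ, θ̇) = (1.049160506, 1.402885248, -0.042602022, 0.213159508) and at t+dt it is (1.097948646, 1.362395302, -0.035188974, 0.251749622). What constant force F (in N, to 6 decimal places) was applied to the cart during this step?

F = -2.152261 N

ẍ = (ẋ'−ẋ)/dt = (1.362395302−1.402885248)/0.034777 = -1.164274
θ̈ = (θ̇'−θ̇)/dt = (0.251749622−0.213159508)/0.034777 = 1.109645
sinθ=-0.042589, cosθ=0.999093
F = (M+m)·ẍ + m·l·cosθ·θ̈ − m·l·sinθ·θ̇² = -2.220871 + 0.068490 − -0.000120 = -2.152261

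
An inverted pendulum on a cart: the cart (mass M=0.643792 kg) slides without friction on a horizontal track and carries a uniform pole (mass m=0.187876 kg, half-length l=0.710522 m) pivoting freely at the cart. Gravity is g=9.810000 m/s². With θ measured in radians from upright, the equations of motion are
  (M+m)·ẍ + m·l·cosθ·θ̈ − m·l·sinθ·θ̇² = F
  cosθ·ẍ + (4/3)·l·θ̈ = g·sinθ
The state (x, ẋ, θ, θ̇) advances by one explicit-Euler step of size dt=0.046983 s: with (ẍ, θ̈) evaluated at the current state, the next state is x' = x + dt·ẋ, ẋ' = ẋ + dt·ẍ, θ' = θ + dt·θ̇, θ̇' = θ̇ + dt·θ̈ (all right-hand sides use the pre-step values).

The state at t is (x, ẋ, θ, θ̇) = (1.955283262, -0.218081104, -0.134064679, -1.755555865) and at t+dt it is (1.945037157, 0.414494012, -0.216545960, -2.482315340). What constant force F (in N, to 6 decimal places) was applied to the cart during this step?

ẍ = (ẋ'−ẋ)/dt = (0.414494012−-0.218081104)/0.046983 = 13.463915
θ̈ = (θ̇'−θ̇)/dt = (-2.482315340−-1.755555865)/0.046983 = -15.468563
sinθ=-0.133663, cosθ=0.991027
F = (M+m)·ẍ + m·l·cosθ·θ̈ − m·l·sinθ·θ̇² = 11.197507 + -2.046370 − -0.054991 = 9.206128

F = 9.206128 N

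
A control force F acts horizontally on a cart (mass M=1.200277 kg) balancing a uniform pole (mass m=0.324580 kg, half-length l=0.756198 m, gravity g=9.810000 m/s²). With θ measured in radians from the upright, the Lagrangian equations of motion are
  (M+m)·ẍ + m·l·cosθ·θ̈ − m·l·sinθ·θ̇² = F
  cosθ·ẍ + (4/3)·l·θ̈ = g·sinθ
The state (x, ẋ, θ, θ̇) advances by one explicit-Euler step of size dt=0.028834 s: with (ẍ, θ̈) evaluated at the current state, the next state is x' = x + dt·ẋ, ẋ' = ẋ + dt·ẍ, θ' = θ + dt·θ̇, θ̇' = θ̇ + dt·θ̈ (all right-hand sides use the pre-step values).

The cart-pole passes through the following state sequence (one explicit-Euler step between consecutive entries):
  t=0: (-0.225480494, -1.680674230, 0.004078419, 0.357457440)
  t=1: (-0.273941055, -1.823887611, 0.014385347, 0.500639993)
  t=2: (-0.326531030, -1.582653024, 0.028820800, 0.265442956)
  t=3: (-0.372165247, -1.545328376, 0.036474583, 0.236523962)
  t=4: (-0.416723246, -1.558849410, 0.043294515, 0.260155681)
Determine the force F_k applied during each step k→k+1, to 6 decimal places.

F_0 = -6.355005 N
F_1 = 10.754677 N
F_2 = 1.727310 N
F_3 = -0.514518 N

step 0→1:
  ẍ = (ẋ'−ẋ)/dt = (-1.823887611−-1.680674230)/0.028834 = -4.966823
  θ̈ = (θ̇'−θ̇)/dt = (0.500639993−0.357457440)/0.028834 = 4.965754
  sinθ=0.004078, cosθ=0.999992
  F = (M+m)·ẍ + m·l·cosθ·θ̈ − m·l·sinθ·θ̇² = -7.573695 + 1.218818 − 0.000128 = -6.355005
step 1→2:
  ẍ = (ẋ'−ẋ)/dt = (-1.582653024−-1.823887611)/0.028834 = 8.366324
  θ̈ = (θ̇'−θ̇)/dt = (0.265442956−0.500639993)/0.028834 = -8.156934
  sinθ=0.014385, cosθ=0.999897
  F = (M+m)·ẍ + m·l·cosθ·θ̈ − m·l·sinθ·θ̇² = 12.757448 + -2.001886 − 0.000885 = 10.754677
step 2→3:
  ẍ = (ẋ'−ẋ)/dt = (-1.545328376−-1.582653024)/0.028834 = 1.294467
  θ̈ = (θ̇'−θ̇)/dt = (0.236523962−0.265442956)/0.028834 = -1.002948
  sinθ=0.028817, cosθ=0.999585
  F = (M+m)·ẍ + m·l·cosθ·θ̈ − m·l·sinθ·θ̇² = 1.973876 + -0.246068 − 0.000498 = 1.727310
step 3→4:
  ẍ = (ẋ'−ẋ)/dt = (-1.558849410−-1.545328376)/0.028834 = -0.468927
  θ̈ = (θ̇'−θ̇)/dt = (0.260155681−0.236523962)/0.028834 = 0.819578
  sinθ=0.036466, cosθ=0.999335
  F = (M+m)·ẍ + m·l·cosθ·θ̈ − m·l·sinθ·θ̇² = -0.715046 + 0.201029 − 0.000501 = -0.514518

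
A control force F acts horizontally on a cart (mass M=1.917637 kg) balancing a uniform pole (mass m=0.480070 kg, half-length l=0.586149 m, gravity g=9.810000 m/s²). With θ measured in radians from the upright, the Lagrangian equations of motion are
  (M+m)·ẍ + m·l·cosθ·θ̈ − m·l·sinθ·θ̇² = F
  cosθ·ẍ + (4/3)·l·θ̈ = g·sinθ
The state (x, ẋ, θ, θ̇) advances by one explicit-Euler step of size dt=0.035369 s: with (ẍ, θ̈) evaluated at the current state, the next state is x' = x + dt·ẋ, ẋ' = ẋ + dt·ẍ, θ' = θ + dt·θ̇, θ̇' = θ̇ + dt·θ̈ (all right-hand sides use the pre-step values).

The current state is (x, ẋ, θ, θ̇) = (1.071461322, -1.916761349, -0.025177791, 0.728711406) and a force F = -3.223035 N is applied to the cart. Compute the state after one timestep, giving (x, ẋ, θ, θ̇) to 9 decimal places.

sinθ=-0.025175131, cosθ=0.999683056
temp = (F + m·l·θ̇²·sinθ)/(M+m) = (-3.223035 + -0.003761798)/2.397707 = -1.345784451
θ̈ = (g·sinθ − cosθ·temp)/(l·(4/3 − m·cos²θ/(M+m))) = 1.653585618
ẍ = temp − m·l·θ̈·cosθ/(M+m) = -1.539786136
Euler: x'=1.071461322+0.035369·-1.916761349=1.003667390, ẋ'=-1.916761349+0.035369·-1.539786136=-1.971222045
       θ'=-0.025177791+0.035369·0.728711406=0.000596003, θ̇'=0.728711406+0.035369·1.653585618=0.787197076

(1.003667390, -1.971222045, 0.000596003, 0.787197076)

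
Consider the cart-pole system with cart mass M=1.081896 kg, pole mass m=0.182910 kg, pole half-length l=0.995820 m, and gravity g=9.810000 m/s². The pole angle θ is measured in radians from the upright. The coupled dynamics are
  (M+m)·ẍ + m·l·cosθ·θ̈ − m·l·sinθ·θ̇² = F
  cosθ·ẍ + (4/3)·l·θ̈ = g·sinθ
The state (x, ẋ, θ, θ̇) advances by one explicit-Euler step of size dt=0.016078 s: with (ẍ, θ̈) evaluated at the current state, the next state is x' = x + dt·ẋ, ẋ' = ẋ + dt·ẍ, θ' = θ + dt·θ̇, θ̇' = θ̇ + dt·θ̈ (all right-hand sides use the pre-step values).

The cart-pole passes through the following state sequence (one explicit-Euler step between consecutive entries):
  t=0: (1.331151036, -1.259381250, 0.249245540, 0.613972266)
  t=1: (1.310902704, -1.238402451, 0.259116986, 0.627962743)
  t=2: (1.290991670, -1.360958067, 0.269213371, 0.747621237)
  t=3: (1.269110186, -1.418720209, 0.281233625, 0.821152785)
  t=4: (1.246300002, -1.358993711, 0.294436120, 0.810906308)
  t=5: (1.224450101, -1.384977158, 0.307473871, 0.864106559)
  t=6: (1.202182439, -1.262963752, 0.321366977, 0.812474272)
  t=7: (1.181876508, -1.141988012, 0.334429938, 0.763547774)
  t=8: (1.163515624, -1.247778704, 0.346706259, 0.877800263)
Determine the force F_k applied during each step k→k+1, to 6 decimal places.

F_0 = 1.786998 N
F_1 = -8.349131 N
F_2 = -3.768022 N
F_3 = 4.552889 N
F_4 = -1.502033 N
F_5 = 8.999749 N
F_6 = 8.952900 N
F_7 = -7.134438 N

step 0→1:
  ẍ = (ẋ'−ẋ)/dt = (-1.238402451−-1.259381250)/0.016078 = 1.304814
  θ̈ = (θ̇'−θ̇)/dt = (0.627962743−0.613972266)/0.016078 = 0.870163
  sinθ=0.246673, cosθ=0.969099
  F = (M+m)·ẍ + m·l·cosθ·θ̈ − m·l·sinθ·θ̇² = 1.650337 + 0.153598 − 0.016937 = 1.786998
step 1→2:
  ẍ = (ẋ'−ẋ)/dt = (-1.360958067−-1.238402451)/0.016078 = -7.622566
  θ̈ = (θ̇'−θ̇)/dt = (0.747621237−0.627962743)/0.016078 = 7.442374
  sinθ=0.256227, cosθ=0.966617
  F = (M+m)·ẍ + m·l·cosθ·θ̈ − m·l·sinθ·θ̇² = -9.641067 + 1.310340 − 0.018404 = -8.349131
step 2→3:
  ẍ = (ẋ'−ẋ)/dt = (-1.418720209−-1.360958067)/0.016078 = -3.592620
  θ̈ = (θ̇'−θ̇)/dt = (0.821152785−0.747621237)/0.016078 = 4.573426
  sinθ=0.265973, cosθ=0.963980
  F = (M+m)·ẍ + m·l·cosθ·θ̈ − m·l·sinθ·θ̇² = -4.543967 + 0.803023 − 0.027078 = -3.768022
step 3→4:
  ẍ = (ẋ'−ẋ)/dt = (-1.358993711−-1.418720209)/0.016078 = 3.714797
  θ̈ = (θ̇'−θ̇)/dt = (0.810906308−0.821152785)/0.016078 = -0.637298
  sinθ=0.277541, cosθ=0.960714
  F = (M+m)·ẍ + m·l·cosθ·θ̈ − m·l·sinθ·θ̇² = 4.698497 + -0.111521 − 0.034087 = 4.552889
step 4→5:
  ẍ = (ẋ'−ẋ)/dt = (-1.384977158−-1.358993711)/0.016078 = -1.616087
  θ̈ = (θ̇'−θ̇)/dt = (0.864106559−0.810906308)/0.016078 = 3.308885
  sinθ=0.290200, cosθ=0.956966
  F = (M+m)·ẍ + m·l·cosθ·θ̈ − m·l·sinθ·θ̇² = -2.044036 + 0.576762 − 0.034758 = -1.502033
step 5→6:
  ẍ = (ẋ'−ẋ)/dt = (-1.262963752−-1.384977158)/0.016078 = 7.588842
  θ̈ = (θ̇'−θ̇)/dt = (0.812474272−0.864106559)/0.016078 = -3.211362
  sinθ=0.302652, cosθ=0.953101
  F = (M+m)·ẍ + m·l·cosθ·θ̈ − m·l·sinθ·θ̇² = 9.598413 + -0.557502 − 0.041162 = 8.999749
step 6→7:
  ẍ = (ẋ'−ẋ)/dt = (-1.141988012−-1.262963752)/0.016078 = 7.524303
  θ̈ = (θ̇'−θ̇)/dt = (0.763547774−0.812474272)/0.016078 = -3.043071
  sinθ=0.315864, cosθ=0.948805
  F = (M+m)·ẍ + m·l·cosθ·θ̈ − m·l·sinθ·θ̇² = 9.516783 + -0.525905 − 0.037978 = 8.952900
step 7→8:
  ẍ = (ẋ'−ẋ)/dt = (-1.247778704−-1.141988012)/0.016078 = -6.579842
  θ̈ = (θ̇'−θ̇)/dt = (0.877800263−0.763547774)/0.016078 = 7.106138
  sinθ=0.328231, cosθ=0.944598
  F = (M+m)·ẍ + m·l·cosθ·θ̈ − m·l·sinθ·θ̇² = -8.322223 + 1.222640 − 0.034855 = -7.134438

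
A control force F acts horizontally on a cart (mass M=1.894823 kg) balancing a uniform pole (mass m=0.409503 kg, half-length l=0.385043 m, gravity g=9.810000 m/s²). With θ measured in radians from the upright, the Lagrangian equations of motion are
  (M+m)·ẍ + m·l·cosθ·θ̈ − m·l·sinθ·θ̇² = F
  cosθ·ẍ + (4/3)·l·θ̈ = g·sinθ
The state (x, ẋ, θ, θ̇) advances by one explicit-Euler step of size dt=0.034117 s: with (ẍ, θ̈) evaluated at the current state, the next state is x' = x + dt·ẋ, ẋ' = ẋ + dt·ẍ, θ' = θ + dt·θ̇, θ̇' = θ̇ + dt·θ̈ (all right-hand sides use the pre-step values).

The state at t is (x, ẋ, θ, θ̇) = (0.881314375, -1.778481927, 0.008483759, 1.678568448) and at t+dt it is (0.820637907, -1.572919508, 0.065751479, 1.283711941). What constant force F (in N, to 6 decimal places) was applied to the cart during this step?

F = 12.055485 N

ẍ = (ẋ'−ẋ)/dt = (-1.572919508−-1.778481927)/0.034117 = 6.025220
θ̈ = (θ̇'−θ̇)/dt = (1.283711941−1.678568448)/0.034117 = -11.573600
sinθ=0.008484, cosθ=0.999964
F = (M+m)·ẍ + m·l·cosθ·θ̈ − m·l·sinθ·θ̇² = 13.884070 + -1.824816 − 0.003769 = 12.055485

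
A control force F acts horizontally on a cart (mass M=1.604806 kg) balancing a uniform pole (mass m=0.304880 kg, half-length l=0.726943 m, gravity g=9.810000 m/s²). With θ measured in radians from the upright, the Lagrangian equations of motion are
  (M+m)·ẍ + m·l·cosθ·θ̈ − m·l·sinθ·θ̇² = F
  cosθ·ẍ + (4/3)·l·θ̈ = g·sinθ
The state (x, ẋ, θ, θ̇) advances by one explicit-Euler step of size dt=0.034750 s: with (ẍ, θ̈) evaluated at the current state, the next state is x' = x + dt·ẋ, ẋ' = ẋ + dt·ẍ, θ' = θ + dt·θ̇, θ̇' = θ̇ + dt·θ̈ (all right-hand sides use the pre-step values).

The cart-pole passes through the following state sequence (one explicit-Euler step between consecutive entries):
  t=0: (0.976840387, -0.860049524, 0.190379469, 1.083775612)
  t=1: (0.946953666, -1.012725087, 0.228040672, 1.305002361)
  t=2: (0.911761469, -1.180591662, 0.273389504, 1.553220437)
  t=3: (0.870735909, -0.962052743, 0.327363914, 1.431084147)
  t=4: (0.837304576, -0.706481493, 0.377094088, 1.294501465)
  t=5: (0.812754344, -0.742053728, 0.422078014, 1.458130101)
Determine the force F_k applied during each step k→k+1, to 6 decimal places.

step 0→1:
  ẍ = (ẋ'−ẋ)/dt = (-1.012725087−-0.860049524)/0.034750 = -4.393541
  θ̈ = (θ̇'−θ̇)/dt = (1.305002361−1.083775612)/0.034750 = 6.366237
  sinθ=0.189232, cosθ=0.981932
  F = (M+m)·ẍ + m·l·cosθ·θ̈ − m·l·sinθ·θ̇² = -8.390284 + 1.385459 − 0.049261 = -7.054086
step 1→2:
  ẍ = (ẋ'−ẋ)/dt = (-1.180591662−-1.012725087)/0.034750 = -4.830693
  θ̈ = (θ̇'−θ̇)/dt = (1.553220437−1.305002361)/0.034750 = 7.142966
  sinθ=0.226069, cosθ=0.974111
  F = (M+m)·ẍ + m·l·cosθ·θ̈ − m·l·sinθ·θ̇² = -9.225106 + 1.542114 − 0.085328 = -7.768321
step 2→3:
  ẍ = (ẋ'−ẋ)/dt = (-0.962052743−-1.180591662)/0.034750 = 6.288890
  θ̈ = (θ̇'−θ̇)/dt = (1.431084147−1.553220437)/0.034750 = -3.514713
  sinθ=0.269997, cosθ=0.962861
  F = (M+m)·ẍ + m·l·cosθ·θ̈ − m·l·sinθ·θ̇² = 12.009805 + -0.750037 − 0.144362 = 11.115405
step 3→4:
  ẍ = (ẋ'−ẋ)/dt = (-0.706481493−-0.962052743)/0.034750 = 7.354568
  θ̈ = (θ̇'−θ̇)/dt = (1.294501465−1.431084147)/0.034750 = -3.930437
  sinθ=0.321548, cosθ=0.946893
  F = (M+m)·ẍ + m·l·cosθ·θ̈ − m·l·sinθ·θ̇² = 14.044916 + -0.824843 − 0.145950 = 13.074123
step 4→5:
  ẍ = (ẋ'−ẋ)/dt = (-0.742053728−-0.706481493)/0.034750 = -1.023661
  θ̈ = (θ̇'−θ̇)/dt = (1.458130101−1.294501465)/0.034750 = 4.708738
  sinθ=0.368220, cosθ=0.929739
  F = (M+m)·ẍ + m·l·cosθ·θ̈ − m·l·sinθ·θ̇² = -1.954872 + 0.970275 − 0.136755 = -1.121352

F_0 = -7.054086 N
F_1 = -7.768321 N
F_2 = 11.115405 N
F_3 = 13.074123 N
F_4 = -1.121352 N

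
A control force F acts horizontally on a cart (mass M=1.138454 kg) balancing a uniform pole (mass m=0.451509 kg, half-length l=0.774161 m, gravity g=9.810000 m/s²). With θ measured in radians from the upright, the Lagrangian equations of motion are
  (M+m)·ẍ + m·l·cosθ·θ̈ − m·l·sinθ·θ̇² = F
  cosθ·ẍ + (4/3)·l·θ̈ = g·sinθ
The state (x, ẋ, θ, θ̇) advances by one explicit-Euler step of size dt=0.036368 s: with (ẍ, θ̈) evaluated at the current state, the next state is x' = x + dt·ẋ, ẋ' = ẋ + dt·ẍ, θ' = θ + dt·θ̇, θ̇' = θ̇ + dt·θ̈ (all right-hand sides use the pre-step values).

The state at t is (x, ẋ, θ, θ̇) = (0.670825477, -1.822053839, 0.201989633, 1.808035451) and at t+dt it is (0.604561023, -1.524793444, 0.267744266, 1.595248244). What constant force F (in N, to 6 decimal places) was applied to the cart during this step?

ẍ = (ẋ'−ẋ)/dt = (-1.524793444−-1.822053839)/0.036368 = 8.173680
θ̈ = (θ̇'−θ̇)/dt = (1.595248244−1.808035451)/0.036368 = -5.850946
sinθ=0.200619, cosθ=0.979669
F = (M+m)·ẍ + m·l·cosθ·θ̈ − m·l·sinθ·θ̇² = 12.995849 + -2.003564 − 0.229236 = 10.763048

F = 10.763048 N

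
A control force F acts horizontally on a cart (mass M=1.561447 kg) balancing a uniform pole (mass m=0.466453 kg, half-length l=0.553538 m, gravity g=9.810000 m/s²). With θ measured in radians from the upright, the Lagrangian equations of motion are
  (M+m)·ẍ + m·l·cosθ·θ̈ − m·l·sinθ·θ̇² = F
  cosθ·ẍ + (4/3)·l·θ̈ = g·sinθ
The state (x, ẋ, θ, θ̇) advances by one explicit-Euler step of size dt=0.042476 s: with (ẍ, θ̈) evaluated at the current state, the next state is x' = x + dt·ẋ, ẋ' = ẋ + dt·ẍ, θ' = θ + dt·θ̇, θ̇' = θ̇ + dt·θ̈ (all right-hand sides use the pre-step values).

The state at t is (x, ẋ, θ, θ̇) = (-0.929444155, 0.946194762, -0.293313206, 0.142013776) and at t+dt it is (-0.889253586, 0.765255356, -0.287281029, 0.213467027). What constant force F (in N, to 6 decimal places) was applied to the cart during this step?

F = -8.221156 N

ẍ = (ẋ'−ẋ)/dt = (0.765255356−0.946194762)/0.042476 = -4.259803
θ̈ = (θ̇'−θ̇)/dt = (0.213467027−0.142013776)/0.042476 = 1.682203
sinθ=-0.289126, cosθ=0.957291
F = (M+m)·ẍ + m·l·cosθ·θ̈ − m·l·sinθ·θ̇² = -8.638455 + 0.415794 − -0.001506 = -8.221156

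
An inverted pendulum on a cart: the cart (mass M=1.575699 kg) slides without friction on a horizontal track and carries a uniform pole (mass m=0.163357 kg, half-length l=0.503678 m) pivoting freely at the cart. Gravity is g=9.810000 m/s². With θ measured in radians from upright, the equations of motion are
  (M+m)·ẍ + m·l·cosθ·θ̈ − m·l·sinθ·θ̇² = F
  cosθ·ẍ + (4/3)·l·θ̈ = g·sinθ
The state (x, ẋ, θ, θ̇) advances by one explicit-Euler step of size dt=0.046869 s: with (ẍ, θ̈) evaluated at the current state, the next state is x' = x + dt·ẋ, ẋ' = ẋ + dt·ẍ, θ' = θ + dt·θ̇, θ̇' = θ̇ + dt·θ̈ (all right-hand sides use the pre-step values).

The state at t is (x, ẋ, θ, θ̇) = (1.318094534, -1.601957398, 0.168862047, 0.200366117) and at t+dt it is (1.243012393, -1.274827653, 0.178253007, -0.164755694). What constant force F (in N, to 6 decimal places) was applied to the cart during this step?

F = 11.505606 N

ẍ = (ẋ'−ẋ)/dt = (-1.274827653−-1.601957398)/0.046869 = 6.979661
θ̈ = (θ̇'−θ̇)/dt = (-0.164755694−0.200366117)/0.046869 = -7.790262
sinθ=0.168061, cosθ=0.985777
F = (M+m)·ẍ + m·l·cosθ·θ̈ − m·l·sinθ·θ̇² = 12.138022 + -0.631861 − 0.000555 = 11.505606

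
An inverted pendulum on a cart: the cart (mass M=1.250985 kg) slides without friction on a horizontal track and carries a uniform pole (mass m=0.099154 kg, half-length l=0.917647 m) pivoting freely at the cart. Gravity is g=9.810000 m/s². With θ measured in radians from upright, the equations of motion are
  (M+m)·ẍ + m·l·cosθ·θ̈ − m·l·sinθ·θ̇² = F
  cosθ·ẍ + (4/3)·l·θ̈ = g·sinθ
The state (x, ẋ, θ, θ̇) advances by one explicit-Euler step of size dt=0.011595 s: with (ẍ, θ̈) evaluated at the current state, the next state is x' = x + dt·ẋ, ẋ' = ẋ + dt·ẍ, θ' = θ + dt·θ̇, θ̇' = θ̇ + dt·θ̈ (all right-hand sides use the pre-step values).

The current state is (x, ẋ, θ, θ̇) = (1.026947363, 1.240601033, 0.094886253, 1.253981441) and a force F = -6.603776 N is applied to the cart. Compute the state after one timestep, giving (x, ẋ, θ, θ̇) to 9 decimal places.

sinθ=0.094743934, cosθ=0.995501676
temp = (F + m·l·θ̇²·sinθ)/(M+m) = (-6.603776 + 0.013555624)/1.350139 = -4.881142146
θ̈ = (g·sinθ − cosθ·temp)/(l·(4/3 − m·cos²θ/(M+m))) = 5.004245628
ẍ = temp − m·l·θ̈·cosθ/(M+m) = -5.216870499
Euler: x'=1.026947363+0.011595·1.240601033=1.041332132, ẋ'=1.240601033+0.011595·-5.216870499=1.180111420
       θ'=0.094886253+0.011595·1.253981441=0.109426168, θ̇'=1.253981441+0.011595·5.004245628=1.312005669

(1.041332132, 1.180111420, 0.109426168, 1.312005669)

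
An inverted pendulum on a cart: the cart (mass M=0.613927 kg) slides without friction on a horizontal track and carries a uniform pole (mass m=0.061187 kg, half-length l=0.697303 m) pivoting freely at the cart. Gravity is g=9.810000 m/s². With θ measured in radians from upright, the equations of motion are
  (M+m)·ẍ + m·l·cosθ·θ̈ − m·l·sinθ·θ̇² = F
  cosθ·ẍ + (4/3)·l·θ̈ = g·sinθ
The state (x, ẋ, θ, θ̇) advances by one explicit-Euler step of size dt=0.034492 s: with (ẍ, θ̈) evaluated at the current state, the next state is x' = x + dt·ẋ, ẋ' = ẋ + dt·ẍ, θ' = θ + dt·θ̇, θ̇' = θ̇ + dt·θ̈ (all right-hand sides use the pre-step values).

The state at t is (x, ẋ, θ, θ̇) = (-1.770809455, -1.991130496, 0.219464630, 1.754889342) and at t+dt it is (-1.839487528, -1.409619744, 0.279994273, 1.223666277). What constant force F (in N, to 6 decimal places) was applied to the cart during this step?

F = 10.711989 N

ẍ = (ẋ'−ẋ)/dt = (-1.409619744−-1.991130496)/0.034492 = 16.859294
θ̈ = (θ̇'−θ̇)/dt = (1.223666277−1.754889342)/0.034492 = -15.401341
sinθ=0.217707, cosθ=0.976014
F = (M+m)·ẍ + m·l·cosθ·θ̈ − m·l·sinθ·θ̇² = 11.381945 + -0.641350 − 0.028606 = 10.711989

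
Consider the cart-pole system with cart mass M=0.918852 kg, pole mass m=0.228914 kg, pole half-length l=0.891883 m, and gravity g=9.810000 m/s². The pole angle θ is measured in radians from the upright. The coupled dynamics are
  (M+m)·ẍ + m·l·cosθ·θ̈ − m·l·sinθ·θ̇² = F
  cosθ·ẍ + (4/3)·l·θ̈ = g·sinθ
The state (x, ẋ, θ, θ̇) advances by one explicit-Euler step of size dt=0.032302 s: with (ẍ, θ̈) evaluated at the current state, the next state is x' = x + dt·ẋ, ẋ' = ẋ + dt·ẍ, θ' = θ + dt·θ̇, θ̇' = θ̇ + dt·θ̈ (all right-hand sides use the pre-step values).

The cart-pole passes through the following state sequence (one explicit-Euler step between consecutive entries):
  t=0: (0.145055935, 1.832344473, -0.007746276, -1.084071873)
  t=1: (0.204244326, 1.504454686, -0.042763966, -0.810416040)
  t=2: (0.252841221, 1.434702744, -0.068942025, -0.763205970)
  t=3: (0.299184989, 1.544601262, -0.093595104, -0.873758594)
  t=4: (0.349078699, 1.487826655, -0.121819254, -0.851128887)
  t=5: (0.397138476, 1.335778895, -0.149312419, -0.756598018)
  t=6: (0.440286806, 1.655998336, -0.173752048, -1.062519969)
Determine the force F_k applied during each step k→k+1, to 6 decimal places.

F_0 = -9.919249 N
F_1 = -2.174600 N
F_2 = 3.216058 N
F_3 = -1.860363 N
F_4 = -4.791588 N
F_5 = 9.483472 N

step 0→1:
  ẍ = (ẋ'−ẋ)/dt = (1.504454686−1.832344473)/0.032302 = -10.150758
  θ̈ = (θ̇'−θ̇)/dt = (-0.810416040−-1.084071873)/0.032302 = 8.471792
  sinθ=-0.007746, cosθ=0.999970
  F = (M+m)·ẍ + m·l·cosθ·θ̈ − m·l·sinθ·θ̇² = -11.650695 + 1.729587 − -0.001859 = -9.919249
step 1→2:
  ẍ = (ẋ'−ẋ)/dt = (1.434702744−1.504454686)/0.032302 = -2.159369
  θ̈ = (θ̇'−θ̇)/dt = (-0.763205970−-0.810416040)/0.032302 = 1.461522
  sinθ=-0.042751, cosθ=0.999086
  F = (M+m)·ẍ + m·l·cosθ·θ̈ − m·l·sinθ·θ̇² = -2.478450 + 0.298118 − -0.005732 = -2.174600
step 2→3:
  ẍ = (ẋ'−ẋ)/dt = (1.544601262−1.434702744)/0.032302 = 3.402220
  θ̈ = (θ̇'−θ̇)/dt = (-0.873758594−-0.763205970)/0.032302 = -3.422470
  sinθ=-0.068887, cosθ=0.997624
  F = (M+m)·ẍ + m·l·cosθ·θ̈ − m·l·sinθ·θ̇² = 3.904953 + -0.697087 − -0.008192 = 3.216058
step 3→4:
  ẍ = (ẋ'−ẋ)/dt = (1.487826655−1.544601262)/0.032302 = -1.757619
  θ̈ = (θ̇'−θ̇)/dt = (-0.851128887−-0.873758594)/0.032302 = 0.700567
  sinθ=-0.093459, cosθ=0.995623
  F = (M+m)·ẍ + m·l·cosθ·θ̈ − m·l·sinθ·θ̇² = -2.017335 + 0.142405 − -0.014567 = -1.860363
step 4→5:
  ẍ = (ẋ'−ẋ)/dt = (1.335778895−1.487826655)/0.032302 = -4.707070
  θ̈ = (θ̇'−θ̇)/dt = (-0.756598018−-0.851128887)/0.032302 = 2.926471
  sinθ=-0.121518, cosθ=0.992589
  F = (M+m)·ẍ + m·l·cosθ·θ̈ − m·l·sinθ·θ̇² = -5.402614 + 0.593054 − -0.017973 = -4.791588
step 5→6:
  ẍ = (ẋ'−ẋ)/dt = (1.655998336−1.335778895)/0.032302 = 9.913301
  θ̈ = (θ̇'−θ̇)/dt = (-1.062519969−-0.756598018)/0.032302 = -9.470681
  sinθ=-0.148758, cosθ=0.988874
  F = (M+m)·ẍ + m·l·cosθ·θ̈ − m·l·sinθ·θ̇² = 11.378150 + -1.912063 − -0.017386 = 9.483472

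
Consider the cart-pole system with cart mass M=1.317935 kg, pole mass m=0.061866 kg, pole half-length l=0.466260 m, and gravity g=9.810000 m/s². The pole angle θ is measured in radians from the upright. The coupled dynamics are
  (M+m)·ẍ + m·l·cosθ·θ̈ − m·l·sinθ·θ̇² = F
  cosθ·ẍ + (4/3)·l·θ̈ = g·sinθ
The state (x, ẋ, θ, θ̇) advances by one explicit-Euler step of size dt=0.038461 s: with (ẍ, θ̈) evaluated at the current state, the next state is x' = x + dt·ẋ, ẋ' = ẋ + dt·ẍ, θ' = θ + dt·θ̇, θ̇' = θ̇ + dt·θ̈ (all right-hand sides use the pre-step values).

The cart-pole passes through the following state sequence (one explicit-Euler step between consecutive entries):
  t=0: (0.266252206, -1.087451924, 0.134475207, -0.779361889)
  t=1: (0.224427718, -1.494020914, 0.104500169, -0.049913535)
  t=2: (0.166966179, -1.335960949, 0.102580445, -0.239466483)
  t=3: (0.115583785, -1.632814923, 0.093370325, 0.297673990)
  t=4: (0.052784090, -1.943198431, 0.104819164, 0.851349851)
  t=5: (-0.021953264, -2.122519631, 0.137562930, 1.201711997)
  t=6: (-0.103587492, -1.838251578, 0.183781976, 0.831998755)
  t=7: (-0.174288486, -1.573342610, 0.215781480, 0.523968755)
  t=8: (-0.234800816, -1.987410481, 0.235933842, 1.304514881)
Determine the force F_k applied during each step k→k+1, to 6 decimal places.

F_0 = -14.046000 N
F_1 = 5.529057 N
F_2 = -10.249167 N
F_3 = -10.721902 N
F_4 = -6.174066 N
F_5 = 9.917833 N
F_6 = 9.272916 N
F_7 = -14.284685 N

step 0→1:
  ẍ = (ẋ'−ẋ)/dt = (-1.494020914−-1.087451924)/0.038461 = -10.570942
  θ̈ = (θ̇'−θ̇)/dt = (-0.049913535−-0.779361889)/0.038461 = 18.965923
  sinθ=0.134070, cosθ=0.990972
  F = (M+m)·ẍ + m·l·cosθ·θ̈ − m·l·sinθ·θ̇² = -14.585796 + 0.542145 − 0.002349 = -14.046000
step 1→2:
  ẍ = (ẋ'−ẋ)/dt = (-1.335960949−-1.494020914)/0.038461 = 4.109617
  θ̈ = (θ̇'−θ̇)/dt = (-0.239466483−-0.049913535)/0.038461 = -4.928446
  sinθ=0.104310, cosθ=0.994545
  F = (M+m)·ẍ + m·l·cosθ·θ̈ − m·l·sinθ·θ̇² = 5.670453 + -0.141389 − 0.000007 = 5.529057
step 2→3:
  ẍ = (ẋ'−ẋ)/dt = (-1.632814923−-1.335960949)/0.038461 = -7.718311
  θ̈ = (θ̇'−θ̇)/dt = (0.297673990−-0.239466483)/0.038461 = 13.965848
  sinθ=0.102401, cosθ=0.994743
  F = (M+m)·ẍ + m·l·cosθ·θ̈ − m·l·sinθ·θ̇² = -10.649734 + 0.400736 − 0.000169 = -10.249167
step 3→4:
  ẍ = (ẋ'−ẋ)/dt = (-1.943198431−-1.632814923)/0.038461 = -8.070084
  θ̈ = (θ̇'−θ̇)/dt = (0.851349851−0.297673990)/0.038461 = 14.395774
  sinθ=0.093235, cosθ=0.995644
  F = (M+m)·ẍ + m·l·cosθ·θ̈ − m·l·sinθ·θ̇² = -11.135110 + 0.413447 − 0.000238 = -10.721902
step 4→5:
  ẍ = (ẋ'−ẋ)/dt = (-2.122519631−-1.943198431)/0.038461 = -4.662416
  θ̈ = (θ̇'−θ̇)/dt = (1.201711997−0.851349851)/0.038461 = 9.109543
  sinθ=0.104627, cosθ=0.994511
  F = (M+m)·ẍ + m·l·cosθ·θ̈ − m·l·sinθ·θ̇² = -6.433207 + 0.261328 − 0.002187 = -6.174066
step 5→6:
  ẍ = (ẋ'−ẋ)/dt = (-1.838251578−-2.122519631)/0.038461 = 7.391073
  θ̈ = (θ̇'−θ̇)/dt = (0.831998755−1.201711997)/0.038461 = -9.612679
  sinθ=0.137129, cosθ=0.990553
  F = (M+m)·ẍ + m·l·cosθ·θ̈ − m·l·sinθ·θ̇² = 10.198210 + -0.274664 − 0.005712 = 9.917833
step 6→7:
  ẍ = (ẋ'−ẋ)/dt = (-1.573342610−-1.838251578)/0.038461 = 6.887730
  θ̈ = (θ̇'−θ̇)/dt = (0.523968755−0.831998755)/0.038461 = -8.008892
  sinθ=0.182749, cosθ=0.983160
  F = (M+m)·ẍ + m·l·cosθ·θ̈ − m·l·sinθ·θ̇² = 9.503696 + -0.227131 − 0.003649 = 9.272916
step 7→8:
  ẍ = (ẋ'−ẋ)/dt = (-1.987410481−-1.573342610)/0.038461 = -10.765915
  θ̈ = (θ̇'−θ̇)/dt = (1.304514881−0.523968755)/0.038461 = 20.294483
  sinθ=0.214111, cosθ=0.976809
  F = (M+m)·ẍ + m·l·cosθ·θ̈ − m·l·sinθ·θ̇² = -14.854821 + 0.571831 − 0.001696 = -14.284685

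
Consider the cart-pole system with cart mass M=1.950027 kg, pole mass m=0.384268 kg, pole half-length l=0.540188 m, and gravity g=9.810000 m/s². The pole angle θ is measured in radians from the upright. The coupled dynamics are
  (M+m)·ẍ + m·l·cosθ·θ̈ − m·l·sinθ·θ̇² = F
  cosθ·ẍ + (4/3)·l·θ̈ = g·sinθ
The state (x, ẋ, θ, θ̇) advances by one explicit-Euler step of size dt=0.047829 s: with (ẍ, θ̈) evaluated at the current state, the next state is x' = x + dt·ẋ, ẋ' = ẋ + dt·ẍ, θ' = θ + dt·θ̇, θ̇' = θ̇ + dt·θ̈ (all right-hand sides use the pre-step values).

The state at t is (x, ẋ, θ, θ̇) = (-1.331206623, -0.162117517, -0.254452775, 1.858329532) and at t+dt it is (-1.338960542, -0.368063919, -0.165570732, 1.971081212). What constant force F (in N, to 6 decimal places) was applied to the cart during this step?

ẍ = (ẋ'−ẋ)/dt = (-0.368063919−-0.162117517)/0.047829 = -4.305890
θ̈ = (θ̇'−θ̇)/dt = (1.971081212−1.858329532)/0.047829 = 2.357392
sinθ=-0.251716, cosθ=0.967801
F = (M+m)·ẍ + m·l·cosθ·θ̈ − m·l·sinθ·θ̇² = -10.051217 + 0.473584 − -0.180441 = -9.397192

F = -9.397192 N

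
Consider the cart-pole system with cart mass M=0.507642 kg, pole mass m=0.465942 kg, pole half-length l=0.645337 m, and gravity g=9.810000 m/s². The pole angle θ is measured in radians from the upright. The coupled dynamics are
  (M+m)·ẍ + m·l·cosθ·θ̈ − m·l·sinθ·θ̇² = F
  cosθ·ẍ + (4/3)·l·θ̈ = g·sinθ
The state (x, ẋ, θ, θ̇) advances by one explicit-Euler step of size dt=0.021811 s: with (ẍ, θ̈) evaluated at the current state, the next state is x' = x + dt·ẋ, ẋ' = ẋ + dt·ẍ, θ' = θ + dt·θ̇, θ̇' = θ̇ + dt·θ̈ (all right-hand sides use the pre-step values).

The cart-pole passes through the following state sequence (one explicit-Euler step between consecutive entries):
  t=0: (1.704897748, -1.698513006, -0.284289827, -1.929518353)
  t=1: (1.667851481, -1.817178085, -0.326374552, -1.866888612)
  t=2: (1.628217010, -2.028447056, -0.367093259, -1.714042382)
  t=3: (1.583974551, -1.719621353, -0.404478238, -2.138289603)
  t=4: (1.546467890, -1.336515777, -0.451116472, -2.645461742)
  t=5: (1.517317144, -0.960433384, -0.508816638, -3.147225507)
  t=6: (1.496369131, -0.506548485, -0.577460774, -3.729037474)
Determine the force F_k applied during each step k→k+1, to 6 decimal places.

step 0→1:
  ẍ = (ẋ'−ẋ)/dt = (-1.817178085−-1.698513006)/0.021811 = -5.440607
  θ̈ = (θ̇'−θ̇)/dt = (-1.866888612−-1.929518353)/0.021811 = 2.871475
  sinθ=-0.280476, cosθ=0.959861
  F = (M+m)·ẍ + m·l·cosθ·θ̈ − m·l·sinθ·θ̇² = -5.296888 + 0.828766 − -0.313987 = -4.154135
step 1→2:
  ẍ = (ẋ'−ẋ)/dt = (-2.028447056−-1.817178085)/0.021811 = -9.686350
  θ̈ = (θ̇'−θ̇)/dt = (-1.714042382−-1.866888612)/0.021811 = 7.007759
  sinθ=-0.320611, cosθ=0.947211
  F = (M+m)·ẍ + m·l·cosθ·θ̈ − m·l·sinθ·θ̇² = -9.430475 + 1.995925 − -0.335996 = -7.098554
step 2→3:
  ẍ = (ẋ'−ẋ)/dt = (-1.719621353−-2.028447056)/0.021811 = 14.159172
  θ̈ = (θ̇'−θ̇)/dt = (-2.138289603−-1.714042382)/0.021811 = -19.451067
  sinθ=-0.358904, cosθ=0.933375
  F = (M+m)·ẍ + m·l·cosθ·θ̈ − m·l·sinθ·θ̇² = 13.785143 + -5.459059 − -0.317059 = 8.643143
step 3→4:
  ẍ = (ẋ'−ẋ)/dt = (-1.336515777−-1.719621353)/0.021811 = 17.564787
  θ̈ = (θ̇'−θ̇)/dt = (-2.645461742−-2.138289603)/0.021811 = -23.253044
  sinθ=-0.393539, cosθ=0.919308
  F = (M+m)·ẍ + m·l·cosθ·θ̈ − m·l·sinθ·θ̇² = 17.100796 + -6.427753 − -0.541053 = 11.214095
step 4→5:
  ẍ = (ẋ'−ẋ)/dt = (-0.960433384−-1.336515777)/0.021811 = 17.242785
  θ̈ = (θ̇'−θ̇)/dt = (-3.147225507−-2.645461742)/0.021811 = -23.005078
  sinθ=-0.435971, cosθ=0.899961
  F = (M+m)·ẍ + m·l·cosθ·θ̈ − m·l·sinθ·θ̇² = 16.787300 + -6.225379 − -0.917442 = 11.479363
step 5→6:
  ẍ = (ẋ'−ẋ)/dt = (-0.506548485−-0.960433384)/0.021811 = 20.809908
  θ̈ = (θ̇'−θ̇)/dt = (-3.729037474−-3.147225507)/0.021811 = -26.675162
  sinθ=-0.487144, cosθ=0.873322
  F = (M+m)·ẍ + m·l·cosθ·θ̈ − m·l·sinθ·θ̇² = 20.260193 + -7.004864 − -1.450880 = 14.706210

F_0 = -4.154135 N
F_1 = -7.098554 N
F_2 = 8.643143 N
F_3 = 11.214095 N
F_4 = 11.479363 N
F_5 = 14.706210 N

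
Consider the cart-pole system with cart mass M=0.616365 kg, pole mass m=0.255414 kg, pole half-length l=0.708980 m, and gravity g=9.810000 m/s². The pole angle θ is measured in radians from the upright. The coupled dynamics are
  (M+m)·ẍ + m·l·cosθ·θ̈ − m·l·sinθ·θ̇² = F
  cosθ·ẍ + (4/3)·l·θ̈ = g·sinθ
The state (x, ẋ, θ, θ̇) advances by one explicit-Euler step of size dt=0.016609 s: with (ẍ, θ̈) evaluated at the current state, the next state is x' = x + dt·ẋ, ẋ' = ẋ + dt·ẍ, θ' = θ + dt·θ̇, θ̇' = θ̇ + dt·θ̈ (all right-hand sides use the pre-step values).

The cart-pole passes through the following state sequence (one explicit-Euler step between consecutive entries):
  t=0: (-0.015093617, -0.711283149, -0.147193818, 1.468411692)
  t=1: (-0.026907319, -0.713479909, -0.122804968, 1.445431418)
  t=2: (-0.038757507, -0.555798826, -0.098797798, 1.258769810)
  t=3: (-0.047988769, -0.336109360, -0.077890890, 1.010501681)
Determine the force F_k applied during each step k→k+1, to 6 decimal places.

F_0 = -0.305877 N
F_1 = 6.302970 N
F_2 = 8.865839 N

step 0→1:
  ẍ = (ẋ'−ẋ)/dt = (-0.713479909−-0.711283149)/0.016609 = -0.132263
  θ̈ = (θ̇'−θ̇)/dt = (1.445431418−1.468411692)/0.016609 = -1.383604
  sinθ=-0.146663, cosθ=0.989187
  F = (M+m)·ẍ + m·l·cosθ·θ̈ − m·l·sinθ·θ̇² = -0.115304 + -0.247838 − -0.057266 = -0.305877
step 1→2:
  ẍ = (ẋ'−ẋ)/dt = (-0.555798826−-0.713479909)/0.016609 = 9.493713
  θ̈ = (θ̇'−θ̇)/dt = (1.258769810−1.445431418)/0.016609 = -11.238582
  sinθ=-0.122497, cosθ=0.992469
  F = (M+m)·ẍ + m·l·cosθ·θ̈ − m·l·sinθ·θ̇² = 8.276420 + -2.019794 − -0.046344 = 6.302970
step 2→3:
  ẍ = (ẋ'−ẋ)/dt = (-0.336109360−-0.555798826)/0.016609 = 13.227134
  θ̈ = (θ̇'−θ̇)/dt = (1.010501681−1.258769810)/0.016609 = -14.947807
  sinθ=-0.098637, cosθ=0.995123
  F = (M+m)·ẍ + m·l·cosθ·θ̈ − m·l·sinθ·θ̇² = 11.531138 + -2.693600 − -0.028302 = 8.865839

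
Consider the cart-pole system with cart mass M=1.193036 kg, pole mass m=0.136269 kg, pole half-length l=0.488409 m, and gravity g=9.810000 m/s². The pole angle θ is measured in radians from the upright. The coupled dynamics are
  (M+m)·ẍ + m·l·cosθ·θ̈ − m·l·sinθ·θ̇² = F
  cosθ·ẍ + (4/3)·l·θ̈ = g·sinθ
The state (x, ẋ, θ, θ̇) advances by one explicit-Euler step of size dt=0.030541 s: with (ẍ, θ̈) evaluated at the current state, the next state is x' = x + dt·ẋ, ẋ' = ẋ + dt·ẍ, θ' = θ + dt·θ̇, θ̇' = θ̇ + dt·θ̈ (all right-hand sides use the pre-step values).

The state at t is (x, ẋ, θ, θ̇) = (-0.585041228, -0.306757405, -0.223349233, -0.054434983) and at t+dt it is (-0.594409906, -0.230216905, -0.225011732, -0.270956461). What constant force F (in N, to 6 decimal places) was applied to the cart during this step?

ẍ = (ẋ'−ẋ)/dt = (-0.230216905−-0.306757405)/0.030541 = 2.506156
θ̈ = (θ̇'−θ̇)/dt = (-0.270956461−-0.054434983)/0.030541 = -7.089535
sinθ=-0.221497, cosθ=0.975161
F = (M+m)·ẍ + m·l·cosθ·θ̈ − m·l·sinθ·θ̇² = 3.331445 + -0.460124 − -0.000044 = 2.871365

F = 2.871365 N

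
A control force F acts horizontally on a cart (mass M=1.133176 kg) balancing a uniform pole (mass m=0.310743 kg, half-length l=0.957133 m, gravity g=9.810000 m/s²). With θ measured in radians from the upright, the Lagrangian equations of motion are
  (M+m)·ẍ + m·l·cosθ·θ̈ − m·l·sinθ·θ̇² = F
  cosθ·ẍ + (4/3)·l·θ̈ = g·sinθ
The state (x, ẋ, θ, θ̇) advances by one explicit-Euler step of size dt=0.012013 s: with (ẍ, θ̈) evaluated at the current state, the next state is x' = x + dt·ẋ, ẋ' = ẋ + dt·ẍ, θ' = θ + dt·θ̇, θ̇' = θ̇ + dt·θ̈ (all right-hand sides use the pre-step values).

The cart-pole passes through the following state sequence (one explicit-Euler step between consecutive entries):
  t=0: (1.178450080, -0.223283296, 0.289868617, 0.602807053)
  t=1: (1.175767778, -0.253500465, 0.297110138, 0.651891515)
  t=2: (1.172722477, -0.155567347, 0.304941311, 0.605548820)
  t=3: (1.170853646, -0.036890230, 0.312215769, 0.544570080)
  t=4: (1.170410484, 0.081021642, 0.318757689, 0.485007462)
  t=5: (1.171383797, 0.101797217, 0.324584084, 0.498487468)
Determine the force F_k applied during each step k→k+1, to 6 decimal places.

F_0 = -2.498332 N
F_1 = 10.637103 N
F_2 = 12.791732 N
F_3 = 12.742105 N
F_4 = 2.792154 N

step 0→1:
  ẍ = (ẋ'−ẋ)/dt = (-0.253500465−-0.223283296)/0.012013 = -2.515372
  θ̈ = (θ̇'−θ̇)/dt = (0.651891515−0.602807053)/0.012013 = 4.085945
  sinθ=0.285826, cosθ=0.958281
  F = (M+m)·ẍ + m·l·cosθ·θ̈ − m·l·sinθ·θ̇² = -3.631994 + 1.164553 − 0.030891 = -2.498332
step 1→2:
  ẍ = (ẋ'−ẋ)/dt = (-0.155567347−-0.253500465)/0.012013 = 8.152262
  θ̈ = (θ̇'−θ̇)/dt = (0.605548820−0.651891515)/0.012013 = -3.857712
  sinθ=0.292758, cosθ=0.956187
  F = (M+m)·ẍ + m·l·cosθ·θ̈ − m·l·sinθ·θ̇² = 11.771205 + -1.097100 − 0.037003 = 10.637103
step 2→3:
  ẍ = (ẋ'−ẋ)/dt = (-0.036890230−-0.155567347)/0.012013 = 9.879057
  θ̈ = (θ̇'−θ̇)/dt = (0.544570080−0.605548820)/0.012013 = -5.076063
  sinθ=0.300237, cosθ=0.953865
  F = (M+m)·ẍ + m·l·cosθ·θ̈ − m·l·sinθ·θ̇² = 14.264559 + -1.440082 − 0.032744 = 12.791732
step 3→4:
  ẍ = (ẋ'−ẋ)/dt = (0.081021642−-0.036890230)/0.012013 = 9.815356
  θ̈ = (θ̇'−θ̇)/dt = (0.485007462−0.544570080)/0.012013 = -4.958180
  sinθ=0.307168, cosθ=0.951655
  F = (M+m)·ẍ + m·l·cosθ·θ̈ − m·l·sinθ·θ̇² = 14.172579 + -1.403381 − 0.027093 = 12.742105
step 4→5:
  ẍ = (ẋ'−ẋ)/dt = (0.101797217−0.081021642)/0.012013 = 1.729424
  θ̈ = (θ̇'−θ̇)/dt = (0.498487468−0.485007462)/0.012013 = 1.122118
  sinθ=0.313387, cosθ=0.949625
  F = (M+m)·ẍ + m·l·cosθ·θ̈ − m·l·sinθ·θ̇² = 2.497149 + 0.316931 − 0.021926 = 2.792154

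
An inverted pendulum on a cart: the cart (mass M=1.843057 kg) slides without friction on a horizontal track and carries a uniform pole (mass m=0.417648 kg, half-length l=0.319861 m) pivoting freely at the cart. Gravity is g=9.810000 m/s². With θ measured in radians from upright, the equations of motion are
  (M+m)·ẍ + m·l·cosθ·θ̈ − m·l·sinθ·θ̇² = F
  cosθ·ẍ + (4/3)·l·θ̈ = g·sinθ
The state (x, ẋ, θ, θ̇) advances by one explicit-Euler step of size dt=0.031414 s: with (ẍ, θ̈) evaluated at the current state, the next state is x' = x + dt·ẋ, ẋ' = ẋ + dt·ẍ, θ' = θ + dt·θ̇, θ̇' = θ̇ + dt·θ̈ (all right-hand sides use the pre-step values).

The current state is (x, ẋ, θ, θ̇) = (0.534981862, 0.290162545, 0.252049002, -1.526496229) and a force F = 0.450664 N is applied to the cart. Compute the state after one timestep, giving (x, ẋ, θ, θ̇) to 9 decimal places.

(0.544097028, 0.286747586, 0.204095649, -1.338536019)

sinθ=0.249388742, cosθ=0.968403457
temp = (F + m·l·θ̇²·sinθ)/(M+m) = (0.450664 + 0.077631864)/2.260705 = 0.233686334
θ̈ = (g·sinθ − cosθ·temp)/(l·(4/3 − m·cos²θ/(M+m))) = 5.983326235
ẍ = temp − m·l·θ̈·cosθ/(M+m) = -0.108708194
Euler: x'=0.534981862+0.031414·0.290162545=0.544097028, ẋ'=0.290162545+0.031414·-0.108708194=0.286747586
       θ'=0.252049002+0.031414·-1.526496229=0.204095649, θ̇'=-1.526496229+0.031414·5.983326235=-1.338536019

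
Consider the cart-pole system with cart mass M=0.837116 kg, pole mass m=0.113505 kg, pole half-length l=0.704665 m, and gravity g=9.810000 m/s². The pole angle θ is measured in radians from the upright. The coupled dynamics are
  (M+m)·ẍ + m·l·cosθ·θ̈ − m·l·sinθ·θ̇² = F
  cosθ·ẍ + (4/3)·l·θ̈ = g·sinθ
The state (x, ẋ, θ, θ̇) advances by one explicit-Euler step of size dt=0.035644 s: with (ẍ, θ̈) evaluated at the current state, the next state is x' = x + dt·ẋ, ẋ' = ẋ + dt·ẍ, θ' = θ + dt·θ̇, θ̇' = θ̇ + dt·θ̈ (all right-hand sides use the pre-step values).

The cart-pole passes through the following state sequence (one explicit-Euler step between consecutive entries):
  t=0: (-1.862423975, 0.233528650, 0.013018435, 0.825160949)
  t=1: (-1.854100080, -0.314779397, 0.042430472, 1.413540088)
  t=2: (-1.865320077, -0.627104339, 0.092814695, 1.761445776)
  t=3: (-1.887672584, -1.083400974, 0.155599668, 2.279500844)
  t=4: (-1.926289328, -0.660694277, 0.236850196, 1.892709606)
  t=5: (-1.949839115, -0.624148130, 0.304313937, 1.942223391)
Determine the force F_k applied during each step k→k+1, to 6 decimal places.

F_0 = -13.303840 N
F_1 = -7.556469 N
F_2 = -11.034893 N
F_3 = 10.351677 N
F_4 = 1.015454 N

step 0→1:
  ẍ = (ẋ'−ẋ)/dt = (-0.314779397−0.233528650)/0.035644 = -15.382899
  θ̈ = (θ̇'−θ̇)/dt = (1.413540088−0.825160949)/0.035644 = 16.507102
  sinθ=0.013018, cosθ=0.999915
  F = (M+m)·ẍ + m·l·cosθ·θ̈ − m·l·sinθ·θ̇² = -14.623307 + 1.320176 − 0.000709 = -13.303840
step 1→2:
  ẍ = (ẋ'−ẋ)/dt = (-0.627104339−-0.314779397)/0.035644 = -8.762343
  θ̈ = (θ̇'−θ̇)/dt = (1.761445776−1.413540088)/0.035644 = 9.760568
  sinθ=0.042418, cosθ=0.999100
  F = (M+m)·ẍ + m·l·cosθ·θ̈ − m·l·sinθ·θ̇² = -8.329667 + 0.779977 − 0.006779 = -7.556469
step 2→3:
  ẍ = (ẋ'−ẋ)/dt = (-1.083400974−-0.627104339)/0.035644 = -12.801499
  θ̈ = (θ̇'−θ̇)/dt = (2.279500844−1.761445776)/0.035644 = 14.534145
  sinθ=0.092681, cosθ=0.995696
  F = (M+m)·ẍ + m·l·cosθ·θ̈ − m·l·sinθ·θ̇² = -12.169374 + 1.157481 − 0.023000 = -11.034893
step 3→4:
  ẍ = (ẋ'−ẋ)/dt = (-0.660694277−-1.083400974)/0.035644 = 11.859126
  θ̈ = (θ̇'−θ̇)/dt = (1.892709606−2.279500844)/0.035644 = -10.851510
  sinθ=0.154973, cosθ=0.987919
  F = (M+m)·ẍ + m·l·cosθ·θ̈ − m·l·sinθ·θ̇² = 11.273534 + -0.857451 − 0.064407 = 10.351677
step 4→5:
  ẍ = (ẋ'−ẋ)/dt = (-0.624148130−-0.660694277)/0.035644 = 1.025310
  θ̈ = (θ̇'−θ̇)/dt = (1.942223391−1.892709606)/0.035644 = 1.389120
  sinθ=0.234642, cosθ=0.972082
  F = (M+m)·ẍ + m·l·cosθ·θ̈ − m·l·sinθ·θ̇² = 0.974681 + 0.108004 − 0.067231 = 1.015454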